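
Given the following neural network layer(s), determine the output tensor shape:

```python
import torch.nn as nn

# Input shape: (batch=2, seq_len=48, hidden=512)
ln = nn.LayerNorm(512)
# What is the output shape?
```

Input: (2, 48, 512) -> Output: (2, 48, 512)

Answer: (2, 48, 512)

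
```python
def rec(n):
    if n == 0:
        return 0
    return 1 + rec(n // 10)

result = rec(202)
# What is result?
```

Count of digits of 202: 3

Answer: 3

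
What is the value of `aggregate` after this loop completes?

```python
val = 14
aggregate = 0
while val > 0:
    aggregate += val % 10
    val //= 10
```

Sum digits of 14
`aggregate` takes the values: 0 → 4 → 5

Answer: 5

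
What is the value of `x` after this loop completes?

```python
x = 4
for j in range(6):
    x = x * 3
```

Multiply by 3, 6 times: 4 * 3^6 = 2916
`x` takes the values: 4 → 12 → 36 → 108 → 324 → 972 → 2916

Answer: 2916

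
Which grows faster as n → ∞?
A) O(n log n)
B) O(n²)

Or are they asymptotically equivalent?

O(n log n) vs O(n²): Higher order terms dominate.

Answer: B) O(n²) grows faster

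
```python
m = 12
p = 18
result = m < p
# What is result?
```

Trace:
`m = 12` → m = 12
`p = 18` → p = 18
`result = m < p` → result = True
So result = True

Answer: True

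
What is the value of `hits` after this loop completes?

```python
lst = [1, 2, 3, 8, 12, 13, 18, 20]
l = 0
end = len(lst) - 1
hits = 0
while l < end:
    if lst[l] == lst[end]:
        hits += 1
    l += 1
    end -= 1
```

Count matching pairs from ends
`hits` takes the values: 0

Answer: 0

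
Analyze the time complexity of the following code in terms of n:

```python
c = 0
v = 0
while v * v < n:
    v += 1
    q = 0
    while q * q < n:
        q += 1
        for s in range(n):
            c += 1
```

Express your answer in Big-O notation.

Each loop level contributes: √n × √n × n. Multiplying the contributions gives O(n^2).

Answer: O(n^2)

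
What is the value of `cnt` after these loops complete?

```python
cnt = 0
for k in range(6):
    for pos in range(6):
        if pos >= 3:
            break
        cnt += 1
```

Inner breaks at 3, outer runs 6 times
`cnt` takes the values: 0 → 1 → 2 → 3 → 4 → 5 → 6 → 7 → 8 → 9 → 10 → 11 → 12 → 13 → 14 → 15 → 16 → 17 → 18

Answer: 18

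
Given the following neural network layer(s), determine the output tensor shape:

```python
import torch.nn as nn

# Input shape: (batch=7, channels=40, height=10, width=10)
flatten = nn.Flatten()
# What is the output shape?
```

Input: (7, 40, 10, 10) -> Output: (7, 4000)

Answer: (7, 4000)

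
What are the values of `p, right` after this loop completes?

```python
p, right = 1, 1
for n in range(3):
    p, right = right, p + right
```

Fibonacci: after 3 iterations
`p, right` takes the values: (1, 1) → (1, 2) → (2, 3) → (3, 5)

Answer: 3, 5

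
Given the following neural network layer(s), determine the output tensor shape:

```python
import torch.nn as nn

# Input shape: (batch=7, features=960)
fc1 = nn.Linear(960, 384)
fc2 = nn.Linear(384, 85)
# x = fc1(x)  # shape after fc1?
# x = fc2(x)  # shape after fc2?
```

Input: (7, 960) -> after fc1: (7, 384) -> Output: (7, 85)

Answer: (7, 85)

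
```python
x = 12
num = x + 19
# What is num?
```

Trace:
`x = 12` → x = 12
`num = x + 19` → num = 31
So num = 31

Answer: 31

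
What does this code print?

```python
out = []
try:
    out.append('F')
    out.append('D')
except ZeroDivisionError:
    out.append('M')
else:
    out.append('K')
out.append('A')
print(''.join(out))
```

Execution trace: 'F' (try body) → 'D' (try body, no exception) → 'K' (else) → 'A' (after the try/except). Output: FDKA

Answer: FDKA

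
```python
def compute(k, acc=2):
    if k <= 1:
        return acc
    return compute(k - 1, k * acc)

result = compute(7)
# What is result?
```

Accumulator trace (n, acc): (7, 2) -> (6, 14) -> (5, 84) -> (4, 420) -> (3, 1680) -> (2, 5040) -> (1, 10080) -> return 10080

Answer: 10080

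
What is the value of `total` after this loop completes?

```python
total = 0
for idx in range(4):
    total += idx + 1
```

Start at 0, add 1 to 4 = 10
`total` takes the values: 0 → 1 → 3 → 6 → 10

Answer: 10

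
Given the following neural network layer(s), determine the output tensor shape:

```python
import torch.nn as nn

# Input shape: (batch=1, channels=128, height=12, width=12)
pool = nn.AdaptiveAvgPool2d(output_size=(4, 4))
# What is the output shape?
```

Input: (1, 128, 12, 12) -> Output: (1, 128, 4, 4)

Answer: (1, 128, 4, 4)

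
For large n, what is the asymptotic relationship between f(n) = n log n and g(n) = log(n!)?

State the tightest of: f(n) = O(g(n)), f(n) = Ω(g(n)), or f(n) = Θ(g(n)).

n log n vs log(n!): f(n) = Θ(g(n)) — they are asymptotically equivalent (Stirling's approximation).

Answer: f(n) = Θ(g(n)) — they are asymptotically equivalent (Stirling's approximation).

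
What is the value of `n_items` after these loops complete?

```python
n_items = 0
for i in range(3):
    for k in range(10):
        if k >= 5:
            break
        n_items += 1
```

Inner breaks at 5, outer runs 3 times
`n_items` takes the values: 0 → 1 → 2 → 3 → 4 → 5 → 6 → 7 → 8 → 9 → 10 → 11 → 12 → 13 → 14 → 15

Answer: 15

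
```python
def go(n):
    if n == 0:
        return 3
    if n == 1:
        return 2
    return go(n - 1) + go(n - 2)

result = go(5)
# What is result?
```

Build up from base cases: go(0)=3, go(1)=2, go(2)=5, go(3)=7, go(4)=12, go(5)=19

Answer: 19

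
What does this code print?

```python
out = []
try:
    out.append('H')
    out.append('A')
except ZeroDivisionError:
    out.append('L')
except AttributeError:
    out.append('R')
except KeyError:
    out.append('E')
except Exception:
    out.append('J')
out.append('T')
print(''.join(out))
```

Execution trace: 'H' (try body) → 'A' (try body, no exception) → 'T' (after the try/except). Output: HAT

Answer: HAT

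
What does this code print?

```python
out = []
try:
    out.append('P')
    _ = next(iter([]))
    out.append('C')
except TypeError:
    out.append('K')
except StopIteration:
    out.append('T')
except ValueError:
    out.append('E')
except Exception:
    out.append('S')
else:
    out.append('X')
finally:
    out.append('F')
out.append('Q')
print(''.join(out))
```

Execution trace: 'P' (try body) → 'T' (except StopIteration) → 'F' (finally) → 'Q' (after the try/except). Output: PTFQ

Answer: PTFQ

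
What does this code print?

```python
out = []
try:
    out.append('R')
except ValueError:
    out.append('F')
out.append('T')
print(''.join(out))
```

Execution trace: 'R' (try body, no exception) → 'T' (after the try/except). Output: RT

Answer: RT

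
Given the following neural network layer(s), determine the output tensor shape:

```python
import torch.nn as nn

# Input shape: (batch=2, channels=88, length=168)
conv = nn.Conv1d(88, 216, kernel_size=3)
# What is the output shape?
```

Input: (2, 88, 168) -> Output: (2, 216, 166)

Answer: (2, 216, 166)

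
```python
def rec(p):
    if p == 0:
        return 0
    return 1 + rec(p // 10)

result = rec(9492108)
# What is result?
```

Count of digits of 9492108: 7

Answer: 7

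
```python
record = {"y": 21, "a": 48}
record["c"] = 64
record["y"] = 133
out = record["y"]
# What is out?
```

Trace:
`record = {"y": 21, "a": 48}` → record = {'y': 21, 'a': 48}
`record["c"] = 64` → record = {'y': 21, 'a': 48, 'c': 64}
`record["y"] = 133` → record = {'y': 133, 'a': 48, 'c': 64}
`out = record["y"]` → out = 133
So out = 133

Answer: 133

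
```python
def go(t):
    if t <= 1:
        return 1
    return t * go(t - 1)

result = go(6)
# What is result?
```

go(6) = 6 * 5 * 4 * 3 * 2 * 1 = 720

Answer: 720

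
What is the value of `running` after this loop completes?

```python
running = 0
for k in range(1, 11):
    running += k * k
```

Sum of squares 1² to 10² = 385
`running` takes the values: 0 → 1 → 5 → 14 → 30 → 55 → 91 → 140 → 204 → 285 → 385

Answer: 385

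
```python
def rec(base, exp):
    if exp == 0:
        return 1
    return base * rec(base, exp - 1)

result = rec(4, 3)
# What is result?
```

rec(4, 3) = 4 * 4 * 4 = 64

Answer: 64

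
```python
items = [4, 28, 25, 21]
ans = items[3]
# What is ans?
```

Trace:
`items = [4, 28, 25, 21]` → items = [4, 28, 25, 21]
`ans = items[3]` → ans = 21
So ans = 21

Answer: 21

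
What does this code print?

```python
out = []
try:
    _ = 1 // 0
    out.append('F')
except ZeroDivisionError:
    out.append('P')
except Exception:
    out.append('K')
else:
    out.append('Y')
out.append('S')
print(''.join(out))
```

Execution trace: 'P' (except ZeroDivisionError) → 'S' (after the try/except). Output: PS

Answer: PS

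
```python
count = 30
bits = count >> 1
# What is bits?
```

Trace:
`count = 30` → count = 30
`bits = count >> 1` → bits = 15
So bits = 15

Answer: 15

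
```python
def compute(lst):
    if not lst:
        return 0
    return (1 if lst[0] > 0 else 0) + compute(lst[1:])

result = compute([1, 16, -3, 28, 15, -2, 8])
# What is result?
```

Count of positive elements in [1, 16, -3, 28, 15, -2, 8] = 5

Answer: 5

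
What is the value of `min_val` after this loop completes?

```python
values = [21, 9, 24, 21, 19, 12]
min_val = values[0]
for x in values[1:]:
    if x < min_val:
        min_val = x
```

Minimum of [21, 9, 24, 21, 19, 12]
`min_val` takes the values: 21 → 9

Answer: 9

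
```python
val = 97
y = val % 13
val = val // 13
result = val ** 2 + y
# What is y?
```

Trace:
`val = 97` → val = 97
`y = val % 13` → y = 6
`val = val // 13` → val = 7
`result = val ** 2 + y` → result = 55
So y = 6

Answer: 6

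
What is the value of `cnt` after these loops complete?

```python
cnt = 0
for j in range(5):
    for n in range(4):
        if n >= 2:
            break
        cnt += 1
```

Inner breaks at 2, outer runs 5 times
`cnt` takes the values: 0 → 1 → 2 → 3 → 4 → 5 → 6 → 7 → 8 → 9 → 10

Answer: 10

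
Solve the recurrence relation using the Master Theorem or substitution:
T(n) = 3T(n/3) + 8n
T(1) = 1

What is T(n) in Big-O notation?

By Master Theorem: a=3, b=3, f(n)=8n. Since log_3(3) = 1 and f(n) = Θ(n^1), Case 2 applies. T(n) = O(n log n).

Answer: O(n log n)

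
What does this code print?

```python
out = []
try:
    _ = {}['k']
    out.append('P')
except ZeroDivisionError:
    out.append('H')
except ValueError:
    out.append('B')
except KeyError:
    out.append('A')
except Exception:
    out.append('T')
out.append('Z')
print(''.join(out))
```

Execution trace: 'A' (except KeyError) → 'Z' (after the try/except). Output: AZ

Answer: AZ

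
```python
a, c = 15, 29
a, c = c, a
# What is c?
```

Trace:
`a, c = 15, 29` → a = 15; c = 29
`a, c = c, a` → a = 29; c = 15
So c = 15

Answer: 15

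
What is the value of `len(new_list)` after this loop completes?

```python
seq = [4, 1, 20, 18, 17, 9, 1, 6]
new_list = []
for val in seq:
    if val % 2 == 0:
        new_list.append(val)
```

Count even numbers in [4, 1, 20, 18, 17, 9, 1, 6]
`new_list` takes the values: [] → [4] → [4, 20] → [4, 20, 18] → [4, 20, 18, 6]
So `len(new_list)` = 4

Answer: 4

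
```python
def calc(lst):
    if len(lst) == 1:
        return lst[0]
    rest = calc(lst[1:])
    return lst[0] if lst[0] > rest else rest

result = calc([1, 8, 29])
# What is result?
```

Recursive max over [1, 8, 29] = 29

Answer: 29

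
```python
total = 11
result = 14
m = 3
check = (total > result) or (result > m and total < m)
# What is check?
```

Trace:
`total = 11` → total = 11
`result = 14` → result = 14
`m = 3` → m = 3
`check = (total > result) or (result > m and total < m)` → check = False
So check = False

Answer: False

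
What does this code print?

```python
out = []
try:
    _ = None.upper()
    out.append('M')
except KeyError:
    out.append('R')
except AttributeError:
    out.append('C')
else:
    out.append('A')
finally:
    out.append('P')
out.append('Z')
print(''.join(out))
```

Execution trace: 'C' (except AttributeError) → 'P' (finally) → 'Z' (after the try/except). Output: CPZ

Answer: CPZ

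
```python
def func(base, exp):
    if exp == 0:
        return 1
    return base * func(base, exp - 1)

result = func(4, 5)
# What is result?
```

func(4, 5) = 4 * 4 * 4 * 4 * 4 = 1024

Answer: 1024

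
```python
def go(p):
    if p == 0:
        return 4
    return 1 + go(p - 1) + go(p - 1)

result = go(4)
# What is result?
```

go(p) = 1 + 2·go(p-1), go(0)=4. Closed form: (4+1)·2^4 - 1 = 79.

Answer: 79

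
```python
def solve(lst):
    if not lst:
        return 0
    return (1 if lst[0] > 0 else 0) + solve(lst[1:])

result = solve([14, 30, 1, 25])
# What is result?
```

Count of positive elements in [14, 30, 1, 25] = 4

Answer: 4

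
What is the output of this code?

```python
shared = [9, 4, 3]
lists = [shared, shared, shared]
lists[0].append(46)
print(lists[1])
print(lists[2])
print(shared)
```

Key concept: list of same reference.
Step by step:
`shared = [9, 4, 3]` → shared = [9, 4, 3]
`lists = [shared, shared, shared]` → lists = [[9, 4, 3], [9, 4, 3], [9, 4, 3]]
`lists[0].append(46)` → shared = [9, 4, 3, 46]; lists = [[9, 4, 3, 46], [9, 4, 3, 46], [9, 4, 3, 46]]
`print(lists[1])` → prints [9, 4, 3, 46]
`print(lists[2])` → prints [9, 4, 3, 46]
`print(shared)` → prints [9, 4, 3, 46]

Answer:
[9, 4, 3, 46]
[9, 4, 3, 46]
[9, 4, 3, 46]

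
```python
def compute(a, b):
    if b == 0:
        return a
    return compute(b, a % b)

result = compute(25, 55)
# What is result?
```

compute(25, 55) -> compute(55, 25) -> compute(25, 5) -> compute(5, 0) -> 5

Answer: 5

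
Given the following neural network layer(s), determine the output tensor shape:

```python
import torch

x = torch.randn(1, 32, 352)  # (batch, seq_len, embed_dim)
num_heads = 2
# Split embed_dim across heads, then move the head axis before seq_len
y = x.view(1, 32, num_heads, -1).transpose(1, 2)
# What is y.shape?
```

Input: (1, 32, 352) -> head_dim = 352 // 2 = 176; after view: (1, 32, 2, 176) -> after transpose(1, 2): (1, 2, 32, 176) -> Output: (1, 2, 32, 176)

Answer: (1, 2, 32, 176)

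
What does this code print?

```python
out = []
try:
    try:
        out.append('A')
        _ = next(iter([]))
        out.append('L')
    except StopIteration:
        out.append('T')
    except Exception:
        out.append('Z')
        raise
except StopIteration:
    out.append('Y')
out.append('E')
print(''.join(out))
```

Execution trace: 'A' (inner try body) → 'T' (inner except StopIteration) → 'E' (after the try/except). Output: ATE

Answer: ATE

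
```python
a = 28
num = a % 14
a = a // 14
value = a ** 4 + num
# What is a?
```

Trace:
`a = 28` → a = 28
`num = a % 14` → num = 0
`a = a // 14` → a = 2
`value = a ** 4 + num` → value = 16
So a = 2

Answer: 2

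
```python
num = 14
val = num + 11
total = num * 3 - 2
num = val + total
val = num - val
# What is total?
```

Trace:
`num = 14` → num = 14
`val = num + 11` → val = 25
`total = num * 3 - 2` → total = 40
`num = val + total` → num = 65
`val = num - val` → val = 40
So total = 40

Answer: 40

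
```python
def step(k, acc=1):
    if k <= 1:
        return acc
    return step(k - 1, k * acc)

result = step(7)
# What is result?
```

Accumulator trace (n, acc): (7, 1) -> (6, 7) -> (5, 42) -> (4, 210) -> (3, 840) -> (2, 2520) -> (1, 5040) -> return 5040

Answer: 5040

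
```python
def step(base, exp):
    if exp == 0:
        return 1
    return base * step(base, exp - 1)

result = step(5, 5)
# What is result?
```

step(5, 5) = 5 * 5 * 5 * 5 * 5 = 3125

Answer: 3125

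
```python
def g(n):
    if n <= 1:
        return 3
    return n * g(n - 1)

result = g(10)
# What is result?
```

g(10) = 10 * 9 * 8 * 7 * 6 * 5 * 4 * 3 * 2 * 3 = 10886400

Answer: 10886400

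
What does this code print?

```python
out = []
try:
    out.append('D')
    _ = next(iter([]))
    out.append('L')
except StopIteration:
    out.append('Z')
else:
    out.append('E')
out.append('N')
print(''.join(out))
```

Execution trace: 'D' (try body) → 'Z' (except StopIteration) → 'N' (after the try/except). Output: DZN

Answer: DZN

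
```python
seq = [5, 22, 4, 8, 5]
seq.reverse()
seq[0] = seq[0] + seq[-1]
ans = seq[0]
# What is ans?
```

Trace:
`seq = [5, 22, 4, 8, 5]` → seq = [5, 22, 4, 8, 5]
`seq.reverse()` → seq = [5, 8, 4, 22, 5]
`seq[0] = seq[0] + seq[-1]` → seq = [10, 8, 4, 22, 5]
`ans = seq[0]` → ans = 10
So ans = 10

Answer: 10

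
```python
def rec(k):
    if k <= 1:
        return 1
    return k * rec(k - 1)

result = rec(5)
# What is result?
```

rec(5) = 5 * 4 * 3 * 2 * 1 = 120

Answer: 120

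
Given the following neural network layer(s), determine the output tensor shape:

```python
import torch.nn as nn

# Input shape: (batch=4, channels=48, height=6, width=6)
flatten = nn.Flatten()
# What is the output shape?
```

Input: (4, 48, 6, 6) -> Output: (4, 1728)

Answer: (4, 1728)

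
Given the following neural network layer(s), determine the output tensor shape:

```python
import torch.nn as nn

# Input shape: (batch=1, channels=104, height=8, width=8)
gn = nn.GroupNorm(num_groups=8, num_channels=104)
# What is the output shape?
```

Input: (1, 104, 8, 8) -> Output: (1, 104, 8, 8)

Answer: (1, 104, 8, 8)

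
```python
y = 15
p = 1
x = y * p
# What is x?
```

Trace:
`y = 15` → y = 15
`p = 1` → p = 1
`x = y * p` → x = 15
So x = 15

Answer: 15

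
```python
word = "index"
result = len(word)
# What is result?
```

Trace:
`word = "index"` → word = 'index'
`result = len(word)` → result = 5
So result = 5

Answer: 5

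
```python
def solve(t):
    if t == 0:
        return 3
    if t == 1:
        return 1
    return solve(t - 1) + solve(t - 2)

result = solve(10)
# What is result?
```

Build up from base cases: solve(0)=3, solve(1)=1, solve(2)=4, solve(3)=5, solve(4)=9, solve(5)=14, solve(6)=23, ..., solve(10)=157

Answer: 157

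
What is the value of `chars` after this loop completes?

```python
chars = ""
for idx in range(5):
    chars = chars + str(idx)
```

Concatenate digits 0 to 4
`chars` takes the values: "" → "0" → "01" → "012" → "0123" → "01234"

Answer: "01234"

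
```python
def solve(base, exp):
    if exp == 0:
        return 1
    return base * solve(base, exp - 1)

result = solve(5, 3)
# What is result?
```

solve(5, 3) = 5 * 5 * 5 = 125

Answer: 125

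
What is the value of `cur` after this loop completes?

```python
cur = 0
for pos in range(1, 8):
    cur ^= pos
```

XOR of 1 to 7
`cur` takes the values: 0 → 1 → 3 → 0 → 4 → 1 → 7 → 0

Answer: 0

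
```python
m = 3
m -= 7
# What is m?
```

Trace:
`m = 3` → m = 3
`m -= 7` → m = -4
So m = -4

Answer: -4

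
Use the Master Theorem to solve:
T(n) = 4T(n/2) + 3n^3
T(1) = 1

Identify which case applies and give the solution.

a=4, b=2, f(n)=3n^3. log_2(4) = 2. Since c=3 > 2 and the regularity condition holds (4(n/2)^3 = (4/2^3)n^3 with 4/2^3 < 1), Case 3 applies: T(n) = Θ(f(n)) = O(n^3).

Answer: O(n^3) - Case 3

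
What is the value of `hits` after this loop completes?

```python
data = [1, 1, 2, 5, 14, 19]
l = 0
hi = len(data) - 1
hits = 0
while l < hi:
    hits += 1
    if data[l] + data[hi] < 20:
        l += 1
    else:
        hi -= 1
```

Steps to find pair summing to 20
`hits` takes the values: 0 → 1 → 2 → 3 → 4 → 5

Answer: 5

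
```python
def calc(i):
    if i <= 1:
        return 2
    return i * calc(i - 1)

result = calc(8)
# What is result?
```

calc(8) = 8 * 7 * 6 * 5 * 4 * 3 * 2 * 2 = 80640

Answer: 80640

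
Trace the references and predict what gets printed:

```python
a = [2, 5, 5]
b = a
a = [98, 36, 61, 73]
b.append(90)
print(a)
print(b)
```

Key concept: rebinding vs mutation: a is rebound to a new list, b still points at the original.
Step by step:
`a = [2, 5, 5]` → a = [2, 5, 5]
`b = a` → b = [2, 5, 5] (same object as a)
`a = [98, 36, 61, 73]` → a = [98, 36, 61, 73]
`b.append(90)` → b = [2, 5, 5, 90]
`print(a)` → prints [98, 36, 61, 73]
`print(b)` → prints [2, 5, 5, 90]

Answer:
[98, 36, 61, 73]
[2, 5, 5, 90]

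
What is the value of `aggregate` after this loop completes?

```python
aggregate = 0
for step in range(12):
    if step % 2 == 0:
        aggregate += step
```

Sum of even numbers 0 to 11
`aggregate` takes the values: 0 → 2 → 6 → 12 → 20 → 30

Answer: 30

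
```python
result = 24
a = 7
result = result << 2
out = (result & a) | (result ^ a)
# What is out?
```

Trace:
`result = 24` → result = 24
`a = 7` → a = 7
`result = result << 2` → result = 96
`out = (result & a) | (result ^ a)` → out = 103
So out = 103

Answer: 103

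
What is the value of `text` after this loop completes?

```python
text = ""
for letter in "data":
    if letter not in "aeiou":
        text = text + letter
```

Remove vowels from 'data'
`text` takes the values: "" → "d" → "dt"

Answer: "dt"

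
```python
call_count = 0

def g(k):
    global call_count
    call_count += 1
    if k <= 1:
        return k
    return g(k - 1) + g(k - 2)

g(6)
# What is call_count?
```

Calls(k) = 1 + Calls(k-1) + Calls(k-2); Calls(0)=Calls(1)=1. For k=6 this gives 25.

Answer: 25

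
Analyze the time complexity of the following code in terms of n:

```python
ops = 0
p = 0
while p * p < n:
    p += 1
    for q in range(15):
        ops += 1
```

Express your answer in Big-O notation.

Each loop level contributes: √n × 1. Multiplying the contributions gives O(√n).

Answer: O(√n)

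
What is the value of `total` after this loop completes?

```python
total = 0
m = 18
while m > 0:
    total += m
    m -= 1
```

Sum 18 down to 1
`total` takes the values: 0 → 18 → 35 → 51 → 66 → 80 → 93 → 105 → 116 → 126 → 135 → 143 → 150 → 156 → 161 → 165 → 168 → 170 → 171

Answer: 171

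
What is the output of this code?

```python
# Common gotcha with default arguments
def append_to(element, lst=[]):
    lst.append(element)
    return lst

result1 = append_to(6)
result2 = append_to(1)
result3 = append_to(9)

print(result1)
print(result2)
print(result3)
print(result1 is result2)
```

Key concept: mutable default argument gotcha.
Step by step:
`result1 = append_to(6)` → result1 = [6]
`result2 = append_to(1)` → result1 = [6, 1] (same object as result2); result2 = [6, 1] (same object as result1)
`result3 = append_to(9)` → result1 = [6, 1, 9] (same object as result2, result3); result2 = [6, 1, 9] (same object as result1, result3); result3 = [6, 1, 9] (same object as result1, result2)
`print(result1)` → prints [6, 1, 9]
`print(result2)` → prints [6, 1, 9]
`print(result3)` → prints [6, 1, 9]
`print(result1 is result2)` → prints True

Answer:
[6, 1, 9]
[6, 1, 9]
[6, 1, 9]
True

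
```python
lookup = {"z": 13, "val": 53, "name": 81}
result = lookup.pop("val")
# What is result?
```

Trace:
`lookup = {"z": 13, "val": 53, "name": 81}` → lookup = {'z': 13, 'val': 53, 'name': 81}
`result = lookup.pop("val")` → lookup = {'z': 13, 'name': 81}; result = 53
So result = 53

Answer: 53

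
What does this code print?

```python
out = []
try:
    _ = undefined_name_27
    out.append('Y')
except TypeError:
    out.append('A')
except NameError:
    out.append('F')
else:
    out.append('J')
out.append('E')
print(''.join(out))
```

Execution trace: 'F' (except NameError) → 'E' (after the try/except). Output: FE

Answer: FE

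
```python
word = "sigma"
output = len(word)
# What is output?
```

Trace:
`word = "sigma"` → word = 'sigma'
`output = len(word)` → output = 5
So output = 5

Answer: 5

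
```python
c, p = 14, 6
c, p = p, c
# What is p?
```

Trace:
`c, p = 14, 6` → c = 14; p = 6
`c, p = p, c` → c = 6; p = 14
So p = 14

Answer: 14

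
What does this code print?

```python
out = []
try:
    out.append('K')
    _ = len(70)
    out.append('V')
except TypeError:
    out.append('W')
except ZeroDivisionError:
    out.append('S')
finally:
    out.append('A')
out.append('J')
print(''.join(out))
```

Execution trace: 'K' (try body) → 'W' (except TypeError) → 'A' (finally) → 'J' (after the try/except). Output: KWAJ

Answer: KWAJ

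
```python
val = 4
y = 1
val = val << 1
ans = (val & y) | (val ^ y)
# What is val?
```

Trace:
`val = 4` → val = 4
`y = 1` → y = 1
`val = val << 1` → val = 8
`ans = (val & y) | (val ^ y)` → ans = 9
So val = 8

Answer: 8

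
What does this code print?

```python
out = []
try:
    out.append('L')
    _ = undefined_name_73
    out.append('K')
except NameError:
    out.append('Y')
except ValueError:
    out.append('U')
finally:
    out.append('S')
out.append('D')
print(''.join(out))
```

Execution trace: 'L' (try body) → 'Y' (except NameError) → 'S' (finally) → 'D' (after the try/except). Output: LYSD

Answer: LYSD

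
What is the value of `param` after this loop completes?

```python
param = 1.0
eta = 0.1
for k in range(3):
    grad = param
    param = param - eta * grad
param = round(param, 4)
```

Gradient descent: w = 1.0 * (1 - 0.1)^3
`param` takes the values: 1.0 → 0.9 → 0.81 → 0.729

Answer: 0.729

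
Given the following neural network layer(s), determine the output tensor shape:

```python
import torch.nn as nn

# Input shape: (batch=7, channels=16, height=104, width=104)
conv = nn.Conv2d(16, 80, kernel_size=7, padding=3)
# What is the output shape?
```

Input: (7, 16, 104, 104) -> Output: (7, 80, 104, 104)

Answer: (7, 80, 104, 104)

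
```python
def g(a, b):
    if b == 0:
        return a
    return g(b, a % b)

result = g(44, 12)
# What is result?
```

g(44, 12) -> g(12, 8) -> g(8, 4) -> g(4, 0) -> 4

Answer: 4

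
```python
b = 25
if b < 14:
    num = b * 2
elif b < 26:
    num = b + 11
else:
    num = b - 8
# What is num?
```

Trace:
`b = 25` → b = 25
`if b < 14: ...` → b < 14 is False, b < 26 is True → num = 36
So num = 36

Answer: 36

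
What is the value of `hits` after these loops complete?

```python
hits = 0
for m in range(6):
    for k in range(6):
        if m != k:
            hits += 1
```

6² - 6 (exclude diagonal)
`hits` takes the values: 0 → 1 → 2 → 3 → 4 → 5 → 6 → 7 → 8 → 9 → 10 → 11 → 12 → 13 → 14 → 15 → 16 → 17 → 18 → 19 → 20 → 21 → 22 → 23 → 24 → 25 → 26 → 27 → 28 → 29 → 30

Answer: 30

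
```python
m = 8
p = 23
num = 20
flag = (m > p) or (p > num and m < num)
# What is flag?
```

Trace:
`m = 8` → m = 8
`p = 23` → p = 23
`num = 20` → num = 20
`flag = (m > p) or (p > num and m < num)` → flag = True
So flag = True

Answer: True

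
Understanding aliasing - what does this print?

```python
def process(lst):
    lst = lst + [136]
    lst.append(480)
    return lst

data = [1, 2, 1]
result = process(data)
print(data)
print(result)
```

Key concept: rebinding parameter vs mutation.
Step by step:
`data = [1, 2, 1]` → data = [1, 2, 1]
`result = process(data)` → result = [1, 2, 1, 136, 480]
`print(data)` → prints [1, 2, 1]
`print(result)` → prints [1, 2, 1, 136, 480]

Answer:
[1, 2, 1]
[1, 2, 1, 136, 480]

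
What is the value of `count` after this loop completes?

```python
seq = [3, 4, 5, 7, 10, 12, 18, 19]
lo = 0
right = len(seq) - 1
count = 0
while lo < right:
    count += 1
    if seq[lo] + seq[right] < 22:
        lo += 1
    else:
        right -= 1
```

Steps to find pair summing to 22
`count` takes the values: 0 → 1 → 2 → 3 → 4 → 5 → 6 → 7

Answer: 7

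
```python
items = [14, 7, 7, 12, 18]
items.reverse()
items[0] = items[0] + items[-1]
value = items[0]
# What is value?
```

Trace:
`items = [14, 7, 7, 12, 18]` → items = [14, 7, 7, 12, 18]
`items.reverse()` → items = [18, 12, 7, 7, 14]
`items[0] = items[0] + items[-1]` → items = [32, 12, 7, 7, 14]
`value = items[0]` → value = 32
So value = 32

Answer: 32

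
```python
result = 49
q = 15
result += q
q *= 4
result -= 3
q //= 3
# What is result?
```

Trace:
`result = 49` → result = 49
`q = 15` → q = 15
`result += q` → result = 64
`q *= 4` → q = 60
`result -= 3` → result = 61
`q //= 3` → q = 20
So result = 61

Answer: 61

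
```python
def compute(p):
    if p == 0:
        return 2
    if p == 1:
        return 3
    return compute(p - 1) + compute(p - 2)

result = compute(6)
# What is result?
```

Build up from base cases: compute(0)=2, compute(1)=3, compute(2)=5, compute(3)=8, compute(4)=13, compute(5)=21, compute(6)=34

Answer: 34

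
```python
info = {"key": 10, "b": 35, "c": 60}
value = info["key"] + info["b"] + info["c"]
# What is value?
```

Trace:
`info = {"key": 10, "b": 35, "c": 60}` → info = {'key': 10, 'b': 35, 'c': 60}
`value = info["key"] + info["b"] + info["c"]` → value = 105
So value = 105

Answer: 105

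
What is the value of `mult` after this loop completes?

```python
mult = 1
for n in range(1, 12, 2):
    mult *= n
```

Product of 1, 3, 5, ... up to 11
`mult` takes the values: 1 → 3 → 15 → 105 → 945 → 10395

Answer: 10395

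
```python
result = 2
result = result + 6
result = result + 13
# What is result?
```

Trace:
`result = 2` → result = 2
`result = result + 6` → result = 8
`result = result + 13` → result = 21
So result = 21

Answer: 21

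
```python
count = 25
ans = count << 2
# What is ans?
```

Trace:
`count = 25` → count = 25
`ans = count << 2` → ans = 100
So ans = 100

Answer: 100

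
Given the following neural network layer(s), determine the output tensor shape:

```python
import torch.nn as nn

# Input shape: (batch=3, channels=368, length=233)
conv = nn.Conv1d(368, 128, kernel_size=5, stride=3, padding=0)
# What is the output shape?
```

Input: (3, 368, 233) -> Output: (3, 128, 77)

Answer: (3, 128, 77)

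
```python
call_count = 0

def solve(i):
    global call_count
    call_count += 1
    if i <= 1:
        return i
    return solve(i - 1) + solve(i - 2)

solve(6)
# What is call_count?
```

Calls(i) = 1 + Calls(i-1) + Calls(i-2); Calls(0)=Calls(1)=1. For i=6 this gives 25.

Answer: 25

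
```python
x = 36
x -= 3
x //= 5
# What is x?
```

Trace:
`x = 36` → x = 36
`x -= 3` → x = 33
`x //= 5` → x = 6
So x = 6

Answer: 6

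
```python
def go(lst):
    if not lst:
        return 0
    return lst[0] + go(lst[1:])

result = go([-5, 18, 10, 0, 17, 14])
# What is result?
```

(-5) + 18 + 10 + 0 + 17 + 14 + 0 = 54

Answer: 54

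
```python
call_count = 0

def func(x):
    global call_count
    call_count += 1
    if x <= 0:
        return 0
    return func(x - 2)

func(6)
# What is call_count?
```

Linear recursion stepping by 2: 4 calls from x=6 down to ≤0.

Answer: 4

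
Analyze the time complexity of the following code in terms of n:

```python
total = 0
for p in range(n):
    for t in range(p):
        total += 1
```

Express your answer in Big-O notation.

Each loop level contributes: n × n. Multiplying the contributions gives O(n^2).

Answer: O(n^2)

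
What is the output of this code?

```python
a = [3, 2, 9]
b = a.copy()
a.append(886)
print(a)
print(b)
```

Key concept: list.copy() creates independent copy.
Step by step:
`a = [3, 2, 9]` → a = [3, 2, 9]
`b = a.copy()` → b = [3, 2, 9]
`a.append(886)` → a = [3, 2, 9, 886]
`print(a)` → prints [3, 2, 9, 886]
`print(b)` → prints [3, 2, 9]

Answer:
[3, 2, 9, 886]
[3, 2, 9]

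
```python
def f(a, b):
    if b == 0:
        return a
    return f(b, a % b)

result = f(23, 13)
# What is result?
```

f(23, 13) -> f(13, 10) -> f(10, 3) -> f(3, 1) -> f(1, 0) -> 1

Answer: 1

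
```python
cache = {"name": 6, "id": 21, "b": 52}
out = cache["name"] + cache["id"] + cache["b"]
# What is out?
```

Trace:
`cache = {"name": 6, "id": 21, "b": 52}` → cache = {'name': 6, 'id': 21, 'b': 52}
`out = cache["name"] + cache["id"] + cache["b"]` → out = 79
So out = 79

Answer: 79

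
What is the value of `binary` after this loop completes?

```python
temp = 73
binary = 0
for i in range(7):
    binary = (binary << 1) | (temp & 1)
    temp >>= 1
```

Reverse lowest 7 bits of 73
`binary` takes the values: 0 → 1 → 2 → 4 → 9 → 18 → 36 → 73

Answer: 73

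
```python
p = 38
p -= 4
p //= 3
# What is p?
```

Trace:
`p = 38` → p = 38
`p -= 4` → p = 34
`p //= 3` → p = 11
So p = 11

Answer: 11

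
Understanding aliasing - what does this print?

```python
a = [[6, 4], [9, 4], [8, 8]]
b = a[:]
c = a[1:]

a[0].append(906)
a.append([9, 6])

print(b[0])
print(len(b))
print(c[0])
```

Key concept: slice with nested mutation.
Step by step:
`a = [[6, 4], [9, 4], [8, 8]]` → a = [[6, 4], [9, 4], [8, 8]]
`b = a[:]` → b = [[6, 4], [9, 4], [8, 8]]
`c = a[1:]` → c = [[9, 4], [8, 8]]
`a[0].append(906)` → a = [[6, 4, 906], [9, 4], [8, 8]]; b = [[6, 4, 906], [9, 4], [8, 8]]
`a.append([9, 6])` → a = [[6, 4, 906], [9, 4], [8, 8], [9, 6]]
`print(b[0])` → prints [6, 4, 906]
`print(len(b))` → prints 3
`print(c[0])` → prints [9, 4]

Answer:
[6, 4, 906]
3
[9, 4]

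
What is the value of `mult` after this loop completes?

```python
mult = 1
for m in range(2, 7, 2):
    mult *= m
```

Product of even numbers 2 to 6
`mult` takes the values: 1 → 2 → 8 → 48

Answer: 48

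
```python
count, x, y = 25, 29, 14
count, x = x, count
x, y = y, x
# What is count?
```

Trace:
`count, x, y = 25, 29, 14` → count = 25; x = 29; y = 14
`count, x = x, count` → count = 29; x = 25
`x, y = y, x` → x = 14; y = 25
So count = 29

Answer: 29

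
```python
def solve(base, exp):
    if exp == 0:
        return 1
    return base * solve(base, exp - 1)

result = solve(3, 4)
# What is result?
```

solve(3, 4) = 3 * 3 * 3 * 3 = 81

Answer: 81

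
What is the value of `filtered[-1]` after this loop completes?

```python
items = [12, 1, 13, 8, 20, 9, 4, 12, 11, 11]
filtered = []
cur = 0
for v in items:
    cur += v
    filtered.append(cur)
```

Cumulative sum ends at 101
`filtered` takes the values: [] → [12] → [12, 13] → [12, 13, 26] → [12, 13, 26, 34] → [12, 13, 26, 34, 54] → [12, 13, 26, 34, 54, 63] → [12, 13, 26, 34, 54, 63, 67] → [12, 13, 26, 34, 54, 63, 67, 79] → [12, 13, 26, 34, 54, 63, 67, 79, 90] → [12, 13, 26, 34, 54, 63, 67, 79, 90, 101]
So `filtered[-1]` = 101

Answer: 101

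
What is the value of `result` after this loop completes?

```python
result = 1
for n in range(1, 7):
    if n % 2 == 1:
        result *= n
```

Product of odd numbers 1 to 6
`result` takes the values: 1 → 3 → 15

Answer: 15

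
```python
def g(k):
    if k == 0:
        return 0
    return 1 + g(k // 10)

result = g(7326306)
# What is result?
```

Count of digits of 7326306: 7

Answer: 7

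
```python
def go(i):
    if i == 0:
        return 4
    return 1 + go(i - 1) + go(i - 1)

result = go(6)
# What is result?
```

go(i) = 1 + 2·go(i-1), go(0)=4. Closed form: (4+1)·2^6 - 1 = 319.

Answer: 319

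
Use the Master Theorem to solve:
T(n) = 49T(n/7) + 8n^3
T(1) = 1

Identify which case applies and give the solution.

a=49, b=7, f(n)=8n^3. log_7(49) = 2. Since c=3 > 2 and the regularity condition holds (49(n/7)^3 = (49/7^3)n^3 with 49/7^3 < 1), Case 3 applies: T(n) = Θ(f(n)) = O(n^3).

Answer: O(n^3) - Case 3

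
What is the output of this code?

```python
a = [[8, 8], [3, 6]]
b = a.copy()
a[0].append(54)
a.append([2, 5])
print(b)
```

Key concept: shallow copy with nested lists.
Step by step:
`a = [[8, 8], [3, 6]]` → a = [[8, 8], [3, 6]]
`b = a.copy()` → b = [[8, 8], [3, 6]]
`a[0].append(54)` → a = [[8, 8, 54], [3, 6]]; b = [[8, 8, 54], [3, 6]]
`a.append([2, 5])` → a = [[8, 8, 54], [3, 6], [2, 5]]
`print(b)` → prints [[8, 8, 54], [3, 6]]

Answer: [[8, 8, 54], [3, 6]]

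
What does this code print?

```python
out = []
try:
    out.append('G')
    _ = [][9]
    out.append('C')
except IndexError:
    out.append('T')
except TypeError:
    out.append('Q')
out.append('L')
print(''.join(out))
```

Execution trace: 'G' (try body) → 'T' (except IndexError) → 'L' (after the try/except). Output: GTL

Answer: GTL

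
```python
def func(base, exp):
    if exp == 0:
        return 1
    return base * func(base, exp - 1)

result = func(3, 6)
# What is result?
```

func(3, 6) = 3 * 3 * 3 * 3 * 3 * 3 = 729

Answer: 729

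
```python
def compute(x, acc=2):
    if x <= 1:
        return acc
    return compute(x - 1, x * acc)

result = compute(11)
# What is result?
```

Accumulator trace (n, acc): (11, 2) -> (10, 22) -> (9, 220) -> (8, 1980) -> (7, 15840) -> (6, 110880) -> (5, 665280) -> (4, 3326400) -> (3, 13305600) -> (2, 39916800) -> (1, 79833600) -> return 79833600

Answer: 79833600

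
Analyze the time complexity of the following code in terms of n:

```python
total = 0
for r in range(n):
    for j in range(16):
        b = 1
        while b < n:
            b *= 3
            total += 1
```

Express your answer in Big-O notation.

Each loop level contributes: n × 1 × log n. Multiplying the contributions gives O(n log n).

Answer: O(n log n)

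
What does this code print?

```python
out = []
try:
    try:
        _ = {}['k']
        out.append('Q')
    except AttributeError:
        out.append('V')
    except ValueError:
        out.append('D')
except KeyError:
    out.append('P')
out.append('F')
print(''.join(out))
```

Execution trace: 'P' (outer except KeyError) → 'F' (after the try/except). Output: PF

Answer: PF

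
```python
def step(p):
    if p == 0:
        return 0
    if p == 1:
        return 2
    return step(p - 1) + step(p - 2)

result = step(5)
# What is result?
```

Build up from base cases: step(0)=0, step(1)=2, step(2)=2, step(3)=4, step(4)=6, step(5)=10

Answer: 10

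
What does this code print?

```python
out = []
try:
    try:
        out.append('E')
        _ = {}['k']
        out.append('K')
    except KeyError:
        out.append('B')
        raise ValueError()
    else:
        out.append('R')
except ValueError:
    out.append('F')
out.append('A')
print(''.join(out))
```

Execution trace: 'E' (inner try body) → 'B' (inner except KeyError) → 'F' (outer except ValueError) → 'A' (after the try/except). Output: EBFA

Answer: EBFA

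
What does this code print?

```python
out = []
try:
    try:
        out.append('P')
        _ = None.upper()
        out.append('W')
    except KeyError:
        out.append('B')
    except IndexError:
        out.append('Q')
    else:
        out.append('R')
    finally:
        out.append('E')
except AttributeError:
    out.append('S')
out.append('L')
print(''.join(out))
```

Execution trace: 'P' (inner try body) → 'E' (inner finally) → 'S' (outer except AttributeError) → 'L' (after the try/except). Output: PESL

Answer: PESL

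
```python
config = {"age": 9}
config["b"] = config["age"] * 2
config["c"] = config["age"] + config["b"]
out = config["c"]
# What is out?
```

Trace:
`config = {"age": 9}` → config = {'age': 9}
`config["b"] = config["age"] * 2` → config = {'age': 9, 'b': 18}
`config["c"] = config["age"] + config["b"]` → config = {'age': 9, 'b': 18, 'c': 27}
`out = config["c"]` → out = 27
So out = 27

Answer: 27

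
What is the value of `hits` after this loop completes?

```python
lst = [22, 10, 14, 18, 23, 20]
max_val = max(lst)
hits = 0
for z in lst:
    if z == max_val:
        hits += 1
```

Count of max value 23 in [22, 10, 14, 18, 23, 20]
`hits` takes the values: 0 → 1

Answer: 1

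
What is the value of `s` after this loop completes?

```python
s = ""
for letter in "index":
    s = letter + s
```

Reverse 'index'
`s` takes the values: "" → "i" → "ni" → "dni" → "edni" → "xedni"

Answer: "xedni"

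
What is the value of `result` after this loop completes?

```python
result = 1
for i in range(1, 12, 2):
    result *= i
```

Product of 1, 3, 5, ... up to 11
`result` takes the values: 1 → 3 → 15 → 105 → 945 → 10395

Answer: 10395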